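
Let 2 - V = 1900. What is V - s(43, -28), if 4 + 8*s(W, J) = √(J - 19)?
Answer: -3795/2 - I*√47/8 ≈ -1897.5 - 0.85696*I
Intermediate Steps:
V = -1898 (V = 2 - 1*1900 = 2 - 1900 = -1898)
s(W, J) = -½ + √(-19 + J)/8 (s(W, J) = -½ + √(J - 19)/8 = -½ + √(-19 + J)/8)
V - s(43, -28) = -1898 - (-½ + √(-19 - 28)/8) = -1898 - (-½ + √(-47)/8) = -1898 - (-½ + (I*√47)/8) = -1898 - (-½ + I*√47/8) = -1898 + (½ - I*√47/8) = -3795/2 - I*√47/8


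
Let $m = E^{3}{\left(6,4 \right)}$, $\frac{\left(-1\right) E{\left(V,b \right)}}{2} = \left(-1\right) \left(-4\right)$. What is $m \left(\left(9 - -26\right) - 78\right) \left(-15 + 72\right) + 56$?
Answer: $1254968$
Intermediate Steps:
$E{\left(V,b \right)} = -8$ ($E{\left(V,b \right)} = - 2 \left(\left(-1\right) \left(-4\right)\right) = \left(-2\right) 4 = -8$)
$m = -512$ ($m = \left(-8\right)^{3} = -512$)
$m \left(\left(9 - -26\right) - 78\right) \left(-15 + 72\right) + 56 = - 512 \left(\left(9 - -26\right) - 78\right) \left(-15 + 72\right) + 56 = - 512 \left(\left(9 + 26\right) - 78\right) 57 + 56 = - 512 \left(35 - 78\right) 57 + 56 = - 512 \left(\left(-43\right) 57\right) + 56 = \left(-512\right) \left(-2451\right) + 56 = 1254912 + 56 = 1254968$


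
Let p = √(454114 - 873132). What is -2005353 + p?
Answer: -2005353 + I*√419018 ≈ -2.0054e+6 + 647.32*I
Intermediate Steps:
p = I*√419018 (p = √(-419018) = I*√419018 ≈ 647.32*I)
-2005353 + p = -2005353 + I*√419018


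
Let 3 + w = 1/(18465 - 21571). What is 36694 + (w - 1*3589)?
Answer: 102814811/3106 ≈ 33102.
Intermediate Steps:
w = -9319/3106 (w = -3 + 1/(18465 - 21571) = -3 + 1/(-3106) = -3 - 1/3106 = -9319/3106 ≈ -3.0003)
36694 + (w - 1*3589) = 36694 + (-9319/3106 - 1*3589) = 36694 + (-9319/3106 - 3589) = 36694 - 11156753/3106 = 102814811/3106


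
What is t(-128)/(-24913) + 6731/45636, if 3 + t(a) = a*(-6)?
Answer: 132777863/1136929668 ≈ 0.11679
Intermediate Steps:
t(a) = -3 - 6*a (t(a) = -3 + a*(-6) = -3 - 6*a)
t(-128)/(-24913) + 6731/45636 = (-3 - 6*(-128))/(-24913) + 6731/45636 = (-3 + 768)*(-1/24913) + 6731*(1/45636) = 765*(-1/24913) + 6731/45636 = -765/24913 + 6731/45636 = 132777863/1136929668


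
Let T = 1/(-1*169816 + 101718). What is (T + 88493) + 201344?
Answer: 19737320025/68098 ≈ 2.8984e+5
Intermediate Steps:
T = -1/68098 (T = 1/(-169816 + 101718) = 1/(-68098) = -1/68098 ≈ -1.4685e-5)
(T + 88493) + 201344 = (-1/68098 + 88493) + 201344 = 6026196313/68098 + 201344 = 19737320025/68098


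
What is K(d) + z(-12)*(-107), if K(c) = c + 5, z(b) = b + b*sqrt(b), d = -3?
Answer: 1286 + 2568*I*sqrt(3) ≈ 1286.0 + 4447.9*I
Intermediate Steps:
z(b) = b + b**(3/2)
K(c) = 5 + c
K(d) + z(-12)*(-107) = (5 - 3) + (-12 + (-12)**(3/2))*(-107) = 2 + (-12 - 24*I*sqrt(3))*(-107) = 2 + (1284 + 2568*I*sqrt(3)) = 1286 + 2568*I*sqrt(3)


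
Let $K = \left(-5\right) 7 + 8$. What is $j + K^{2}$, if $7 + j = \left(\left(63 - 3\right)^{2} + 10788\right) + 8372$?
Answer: $23482$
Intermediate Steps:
$K = -27$ ($K = -35 + 8 = -27$)
$j = 22753$ ($j = -7 + \left(\left(\left(63 - 3\right)^{2} + 10788\right) + 8372\right) = -7 + \left(\left(60^{2} + 10788\right) + 8372\right) = -7 + \left(\left(3600 + 10788\right) + 8372\right) = -7 + \left(14388 + 8372\right) = -7 + 22760 = 22753$)
$j + K^{2} = 22753 + \left(-27\right)^{2} = 22753 + 729 = 23482$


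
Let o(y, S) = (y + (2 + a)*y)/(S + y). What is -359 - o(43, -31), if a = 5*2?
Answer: -4867/12 ≈ -405.58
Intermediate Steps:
a = 10
o(y, S) = 13*y/(S + y) (o(y, S) = (y + (2 + 10)*y)/(S + y) = (y + 12*y)/(S + y) = (13*y)/(S + y) = 13*y/(S + y))
-359 - o(43, -31) = -359 - 13*43/(-31 + 43) = -359 - 13*43/12 = -359 - 1*559/12 = -359 - 559/12 = -4867/12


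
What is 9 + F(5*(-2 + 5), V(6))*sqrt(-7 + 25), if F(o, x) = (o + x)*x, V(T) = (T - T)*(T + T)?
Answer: 9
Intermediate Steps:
V(T) = 0 (V(T) = 0*(2*T) = 0)
F(o, x) = x*(o + x)
9 + F(5*(-2 + 5), V(6))*sqrt(-7 + 25) = 9 + (0*(5*(-2 + 5) + 0))*sqrt(-7 + 25) = 9 + (0*(5*3 + 0))*sqrt(18) = 9 + (0*(15 + 0))*(3*sqrt(2)) = 9 + (0*15)*(3*sqrt(2)) = 9 + 0*(3*sqrt(2)) = 9 + 0 = 9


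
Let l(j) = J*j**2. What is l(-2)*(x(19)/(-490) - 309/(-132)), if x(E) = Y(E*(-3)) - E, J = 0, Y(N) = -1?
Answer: 0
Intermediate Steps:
l(j) = 0 (l(j) = 0*j**2 = 0)
x(E) = -1 - E
l(-2)*(x(19)/(-490) - 309/(-132)) = 0*((-1 - 1*19)/(-490) - 309/(-132)) = 0*((-1 - 19)*(-1/490) - 309*(-1/132)) = 0*(-20*(-1/490) + 103/44) = 0*(2/49 + 103/44) = 0*(5135/2156) = 0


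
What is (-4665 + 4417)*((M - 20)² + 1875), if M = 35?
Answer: -520800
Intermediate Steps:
(-4665 + 4417)*((M - 20)² + 1875) = (-4665 + 4417)*((35 - 20)² + 1875) = -248*(15² + 1875) = -248*(225 + 1875) = -248*2100 = -520800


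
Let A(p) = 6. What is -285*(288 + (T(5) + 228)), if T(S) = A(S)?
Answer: -148770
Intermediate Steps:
T(S) = 6
-285*(288 + (T(5) + 228)) = -285*(288 + (6 + 228)) = -285*(288 + 234) = -285*522 = -148770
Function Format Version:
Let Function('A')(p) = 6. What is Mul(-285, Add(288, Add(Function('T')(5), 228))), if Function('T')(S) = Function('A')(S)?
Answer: -148770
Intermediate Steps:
Function('T')(S) = 6
Mul(-285, Add(288, Add(Function('T')(5), 228))) = Mul(-285, Add(288, Add(6, 228))) = Mul(-285, Add(288, 234)) = Mul(-285, 522) = -148770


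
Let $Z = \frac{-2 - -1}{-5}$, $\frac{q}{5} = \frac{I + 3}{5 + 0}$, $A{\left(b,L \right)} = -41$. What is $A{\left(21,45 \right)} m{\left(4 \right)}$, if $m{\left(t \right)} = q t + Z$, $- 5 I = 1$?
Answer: $- \frac{2337}{5} \approx -467.4$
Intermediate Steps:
$I = - \frac{1}{5}$ ($I = \left(- \frac{1}{5}\right) 1 = - \frac{1}{5} \approx -0.2$)
$q = \frac{14}{5}$ ($q = 5 \frac{- \frac{1}{5} + 3}{5 + 0} = 5 \frac{14}{5 \cdot 5} = 5 \cdot \frac{14}{5} \cdot \frac{1}{5} = 5 \cdot \frac{14}{25} = \frac{14}{5} \approx 2.8$)
$Z = \frac{1}{5}$ ($Z = \left(-2 + 1\right) \left(- \frac{1}{5}\right) = \left(-1\right) \left(- \frac{1}{5}\right) = \frac{1}{5} \approx 0.2$)
$m{\left(t \right)} = \frac{1}{5} + \frac{14 t}{5}$ ($m{\left(t \right)} = \frac{14 t}{5} + \frac{1}{5} = \frac{1}{5} + \frac{14 t}{5}$)
$A{\left(21,45 \right)} m{\left(4 \right)} = - 41 \left(\frac{1}{5} + \frac{14}{5} \cdot 4\right) = - 41 \left(\frac{1}{5} + \frac{56}{5}\right) = \left(-41\right) \frac{57}{5} = - \frac{2337}{5}$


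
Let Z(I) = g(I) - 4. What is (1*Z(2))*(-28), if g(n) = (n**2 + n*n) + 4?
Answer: -224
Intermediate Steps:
g(n) = 4 + 2*n**2 (g(n) = (n**2 + n**2) + 4 = 2*n**2 + 4 = 4 + 2*n**2)
Z(I) = 2*I**2 (Z(I) = (4 + 2*I**2) - 4 = 2*I**2)
(1*Z(2))*(-28) = (1*(2*2**2))*(-28) = (1*(2*4))*(-28) = (1*8)*(-28) = 8*(-28) = -224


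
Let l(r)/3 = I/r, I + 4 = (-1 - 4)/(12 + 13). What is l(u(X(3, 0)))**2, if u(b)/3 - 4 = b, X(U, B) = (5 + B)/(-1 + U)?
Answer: 1764/4225 ≈ 0.41751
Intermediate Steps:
I = -21/5 (I = -4 + (-1 - 4)/(12 + 13) = -4 - 5/25 = -4 - 5*1/25 = -4 - 1/5 = -21/5 ≈ -4.2000)
X(U, B) = (5 + B)/(-1 + U)
u(b) = 12 + 3*b
l(r) = -63/(5*r) (l(r) = 3*(-21/(5*r)) = -63/(5*r))
l(u(X(3, 0)))**2 = (-63/(5*(12 + 3*((5 + 0)/(-1 + 3)))))**2 = (-63/(5*(12 + 3*(5/2))))**2 = (-63/(5*(12 + 15/2)))**2 = (-63/(5*39/2))**2 = (-63/5*2/39)**2 = (-42/65)**2 = 1764/4225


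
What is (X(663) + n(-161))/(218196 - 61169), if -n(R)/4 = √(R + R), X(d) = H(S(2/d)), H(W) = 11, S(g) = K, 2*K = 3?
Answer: 11/157027 - 4*I*√322/157027 ≈ 7.0052e-5 - 0.0004571*I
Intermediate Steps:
K = 3/2 (K = (½)*3 = 3/2 ≈ 1.5000)
S(g) = 3/2
X(d) = 11
n(R) = -4*√2*√R (n(R) = -4*√(R + R) = -4*√2*√R)
(X(663) + n(-161))/(218196 - 61169) = (11 - 4*√2*√(-161))/(218196 - 61169) = (11 - 4*√2*I*√161)/157027 = (11 - 4*I*√322)*(1/157027) = 11/157027 - 4*I*√322/157027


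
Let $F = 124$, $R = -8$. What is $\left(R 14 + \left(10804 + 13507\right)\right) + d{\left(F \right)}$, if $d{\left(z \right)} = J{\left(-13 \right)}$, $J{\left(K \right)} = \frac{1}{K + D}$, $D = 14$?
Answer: $24200$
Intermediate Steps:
$J{\left(K \right)} = \frac{1}{14 + K}$ ($J{\left(K \right)} = \frac{1}{K + 14} = \frac{1}{14 + K}$)
$d{\left(z \right)} = 1$ ($d{\left(z \right)} = \frac{1}{14 - 13} = 1^{-1} = 1$)
$\left(R 14 + \left(10804 + 13507\right)\right) + d{\left(F \right)} = \left(\left(-8\right) 14 + \left(10804 + 13507\right)\right) + 1 = \left(-112 + 24311\right) + 1 = 24199 + 1 = 24200$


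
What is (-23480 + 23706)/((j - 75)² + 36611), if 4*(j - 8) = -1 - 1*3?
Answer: 226/41235 ≈ 0.0054808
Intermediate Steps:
j = 7 (j = 8 + (-1 - 1*3)/4 = 8 + (-1 - 3)/4 = 8 + (¼)*(-4) = 8 - 1 = 7)
(-23480 + 23706)/((j - 75)² + 36611) = (-23480 + 23706)/((7 - 75)² + 36611) = 226/((-68)² + 36611) = 226/(4624 + 36611) = 226/41235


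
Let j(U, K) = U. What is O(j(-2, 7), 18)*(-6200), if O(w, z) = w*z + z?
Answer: 111600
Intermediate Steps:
O(w, z) = z + w*z
O(j(-2, 7), 18)*(-6200) = (18*(1 - 2))*(-6200) = (18*(-1))*(-6200) = -18*(-6200) = 111600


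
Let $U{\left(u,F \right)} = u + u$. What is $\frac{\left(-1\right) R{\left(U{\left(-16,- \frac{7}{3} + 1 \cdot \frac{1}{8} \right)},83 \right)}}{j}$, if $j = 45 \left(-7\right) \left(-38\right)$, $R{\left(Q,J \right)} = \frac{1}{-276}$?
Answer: $\frac{1}{3303720} \approx 3.0269 \cdot 10^{-7}$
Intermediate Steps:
$U{\left(u,F \right)} = 2 u$
$R{\left(Q,J \right)} = - \frac{1}{276}$
$j = 11970$ ($j = \left(-315\right) \left(-38\right) = 11970$)
$\frac{\left(-1\right) R{\left(U{\left(-16,- \frac{7}{3} + 1 \cdot \frac{1}{8} \right)},83 \right)}}{j} = \frac{\left(-1\right) \left(- \frac{1}{276}\right)}{11970} = \frac{1}{276} \cdot \frac{1}{11970} = \frac{1}{3303720}$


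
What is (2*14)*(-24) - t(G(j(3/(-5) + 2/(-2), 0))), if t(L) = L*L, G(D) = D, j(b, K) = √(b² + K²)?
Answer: -16864/25 ≈ -674.56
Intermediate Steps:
j(b, K) = √(K² + b²)
t(L) = L²
(2*14)*(-24) - t(G(j(3/(-5) + 2/(-2), 0))) = (2*14)*(-24) - (√(0² + (3/(-5) + 2/(-2))²))² = 28*(-24) - (√(0 + (3*(-⅕) + 2*(-½))²))² = -672 - (√(0 + (-⅗ - 1)²))² = -672 - (√(0 + (-8/5)²))² = -672 - (√(0 + 64/25))² = -672 - (√(64/25))² = -672 - (8/5)² = -672 - 1*64/25 = -672 - 64/25 = -16864/25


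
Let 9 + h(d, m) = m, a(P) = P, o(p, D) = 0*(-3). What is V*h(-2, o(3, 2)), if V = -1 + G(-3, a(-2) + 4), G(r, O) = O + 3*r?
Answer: 72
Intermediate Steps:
o(p, D) = 0
h(d, m) = -9 + m
V = -8 (V = -1 + ((-2 + 4) + 3*(-3)) = -1 + (2 - 9) = -1 - 7 = -8)
V*h(-2, o(3, 2)) = -8*(-9 + 0) = -8*(-9) = 72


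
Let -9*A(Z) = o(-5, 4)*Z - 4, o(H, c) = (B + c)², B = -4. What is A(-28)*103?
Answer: 412/9 ≈ 45.778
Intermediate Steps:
o(H, c) = (-4 + c)²
A(Z) = 4/9 (A(Z) = -((-4 + 4)²*Z - 4)/9 = -(0²*Z - 4)/9 = -(0*Z - 4)/9 = -(0 - 4)/9 = -⅑*(-4) = 4/9)
A(-28)*103 = (4/9)*103 = 412/9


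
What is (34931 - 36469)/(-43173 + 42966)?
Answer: 1538/207 ≈ 7.4300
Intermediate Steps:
(34931 - 36469)/(-43173 + 42966) = -1538/(-207) = -1538*(-1/207) = 1538/207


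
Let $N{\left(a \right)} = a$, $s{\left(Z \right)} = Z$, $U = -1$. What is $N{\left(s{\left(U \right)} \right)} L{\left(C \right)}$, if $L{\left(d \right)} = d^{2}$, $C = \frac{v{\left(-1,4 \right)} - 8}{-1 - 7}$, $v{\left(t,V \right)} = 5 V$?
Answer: $- \frac{9}{4} \approx -2.25$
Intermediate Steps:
$C = - \frac{3}{2}$ ($C = \frac{5 \cdot 4 - 8}{-1 - 7} = \frac{20 - 8}{-8} = 12 \left(- \frac{1}{8}\right) = - \frac{3}{2} \approx -1.5$)
$N{\left(s{\left(U \right)} \right)} L{\left(C \right)} = - \left(- \frac{3}{2}\right)^{2} = \left(-1\right) \frac{9}{4} = - \frac{9}{4}$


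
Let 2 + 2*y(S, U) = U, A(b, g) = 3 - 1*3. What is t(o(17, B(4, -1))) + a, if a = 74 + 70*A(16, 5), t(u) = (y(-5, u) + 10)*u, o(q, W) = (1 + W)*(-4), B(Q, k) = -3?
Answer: 178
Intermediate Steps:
A(b, g) = 0 (A(b, g) = 3 - 3 = 0)
y(S, U) = -1 + U/2
o(q, W) = -4 - 4*W
t(u) = u*(9 + u/2) (t(u) = ((-1 + u/2) + 10)*u = (9 + u/2)*u = u*(9 + u/2))
a = 74 (a = 74 + 70*0 = 74 + 0 = 74)
t(o(17, B(4, -1))) + a = (-4 - 4*(-3))*(18 + (-4 - 4*(-3)))/2 + 74 = (-4 + 12)*(18 + (-4 + 12))/2 + 74 = (1/2)*8*(18 + 8) + 74 = (1/2)*8*26 + 74 = 104 + 74 = 178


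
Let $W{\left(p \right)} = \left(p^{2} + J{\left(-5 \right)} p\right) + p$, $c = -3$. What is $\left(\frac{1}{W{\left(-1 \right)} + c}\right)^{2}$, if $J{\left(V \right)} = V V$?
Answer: $\frac{1}{784} \approx 0.0012755$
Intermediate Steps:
$J{\left(V \right)} = V^{2}$
$W{\left(p \right)} = p^{2} + 26 p$ ($W{\left(p \right)} = \left(p^{2} + \left(-5\right)^{2} p\right) + p = \left(p^{2} + 25 p\right) + p = p^{2} + 26 p$)
$\left(\frac{1}{W{\left(-1 \right)} + c}\right)^{2} = \left(\frac{1}{- (26 - 1) - 3}\right)^{2} = \left(\frac{1}{\left(-1\right) 25 - 3}\right)^{2} = \left(\frac{1}{-25 - 3}\right)^{2} = \left(\frac{1}{-28}\right)^{2} = \left(- \frac{1}{28}\right)^{2} = \frac{1}{784}$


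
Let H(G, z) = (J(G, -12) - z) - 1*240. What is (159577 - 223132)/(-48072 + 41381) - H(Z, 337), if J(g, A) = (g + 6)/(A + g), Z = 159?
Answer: 191920833/327859 ≈ 585.38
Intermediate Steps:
J(g, A) = (6 + g)/(A + g)
H(G, z) = -240 - z + (6 + G)/(-12 + G) (H(G, z) = ((6 + G)/(-12 + G) - z) - 1*240 = (-z + (6 + G)/(-12 + G)) - 240 = -240 - z + (6 + G)/(-12 + G))
(159577 - 223132)/(-48072 + 41381) - H(Z, 337) = (159577 - 223132)/(-48072 + 41381) - (6 + 159 - (-12 + 159)*(240 + 337))/(-12 + 159) = -63555/(-6691) - (6 + 159 - 1*147*577)/147 = -63555*(-1/6691) - (6 + 159 - 84819)/147 = 63555/6691 - (-84654)/147 = 63555/6691 - 1*(-28218/49) = 63555/6691 + 28218/49 = 191920833/327859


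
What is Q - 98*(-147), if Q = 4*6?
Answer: 14430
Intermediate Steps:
Q = 24
Q - 98*(-147) = 24 - 98*(-147) = 24 + 14406 = 14430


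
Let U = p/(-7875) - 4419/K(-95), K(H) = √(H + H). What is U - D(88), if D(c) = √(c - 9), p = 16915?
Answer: -3383/1575 - √79 + 4419*I*√190/190 ≈ -11.036 + 320.59*I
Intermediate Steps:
K(H) = √2*√H (K(H) = √(2*H) = √2*√H)
D(c) = √(-9 + c)
U = -3383/1575 + 4419*I*√190/190 (U = 16915/(-7875) - 4419*(-I*√190/190) = 16915*(-1/7875) - 4419*(-I*√190/190) = -3383/1575 - 4419*(-I*√190/190) = -3383/1575 - (-4419)*I*√190/190 = -3383/1575 + 4419*I*√190/190 ≈ -2.1479 + 320.59*I)
U - D(88) = (-3383/1575 + 4419*I*√190/190) - √(-9 + 88) = (-3383/1575 + 4419*I*√190/190) - √79 = -3383/1575 - √79 + 4419*I*√190/190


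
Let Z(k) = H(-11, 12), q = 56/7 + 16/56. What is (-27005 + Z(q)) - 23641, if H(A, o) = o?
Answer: -50634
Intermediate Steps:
q = 58/7 (q = 56*(⅐) + 16*(1/56) = 8 + 2/7 = 58/7 ≈ 8.2857)
Z(k) = 12
(-27005 + Z(q)) - 23641 = (-27005 + 12) - 23641 = -26993 - 23641 = -50634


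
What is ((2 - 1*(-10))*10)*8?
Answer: 960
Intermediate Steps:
((2 - 1*(-10))*10)*8 = ((2 + 10)*10)*8 = (12*10)*8 = 120*8 = 960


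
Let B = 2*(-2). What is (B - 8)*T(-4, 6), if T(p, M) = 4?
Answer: -48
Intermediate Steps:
B = -4
(B - 8)*T(-4, 6) = (-4 - 8)*4 = -12*4 = -48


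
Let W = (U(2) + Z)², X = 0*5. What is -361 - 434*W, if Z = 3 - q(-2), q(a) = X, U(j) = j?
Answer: -11211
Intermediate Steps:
X = 0
q(a) = 0
Z = 3 (Z = 3 - 1*0 = 3 + 0 = 3)
W = 25 (W = (2 + 3)² = 5² = 25)
-361 - 434*W = -361 - 434*25 = -361 - 10850 = -11211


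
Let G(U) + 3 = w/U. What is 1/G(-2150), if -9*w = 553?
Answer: -19350/57497 ≈ -0.33654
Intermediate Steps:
w = -553/9 (w = -⅑*553 = -553/9 ≈ -61.444)
G(U) = -3 - 553/(9*U)
1/G(-2150) = 1/(-3 - 553/9/(-2150)) = 1/(-3 - 553/9*(-1/2150)) = 1/(-3 + 553/19350) = 1/(-57497/19350) = -19350/57497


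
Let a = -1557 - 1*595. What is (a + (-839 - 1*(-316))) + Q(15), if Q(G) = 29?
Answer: -2646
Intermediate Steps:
a = -2152 (a = -1557 - 595 = -2152)
(a + (-839 - 1*(-316))) + Q(15) = (-2152 + (-839 - 1*(-316))) + 29 = (-2152 + (-839 + 316)) + 29 = (-2152 - 523) + 29 = -2675 + 29 = -2646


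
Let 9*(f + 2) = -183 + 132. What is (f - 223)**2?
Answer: 478864/9 ≈ 53207.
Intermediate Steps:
f = -23/3 (f = -2 + (-183 + 132)/9 = -2 + (1/9)*(-51) = -2 - 17/3 = -23/3 ≈ -7.6667)
(f - 223)**2 = (-23/3 - 223)**2 = (-692/3)**2 = 478864/9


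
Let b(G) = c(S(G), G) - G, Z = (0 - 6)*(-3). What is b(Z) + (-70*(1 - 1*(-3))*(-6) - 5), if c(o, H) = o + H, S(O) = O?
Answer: 1693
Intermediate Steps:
c(o, H) = H + o
Z = 18 (Z = -6*(-3) = 18)
b(G) = G (b(G) = (G + G) - G = 2*G - G = G)
b(Z) + (-70*(1 - 1*(-3))*(-6) - 5) = 18 + (-70*(1 - 1*(-3))*(-6) - 5) = 18 + (-70*(1 + 3)*(-6) - 5) = 18 + (-280*(-6) - 5) = 18 + (-70*(-24) - 5) = 18 + (1680 - 5) = 18 + 1675 = 1693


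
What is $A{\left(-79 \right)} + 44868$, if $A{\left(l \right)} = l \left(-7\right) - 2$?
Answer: $45419$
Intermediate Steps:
$A{\left(l \right)} = -2 - 7 l$ ($A{\left(l \right)} = - 7 l - 2 = -2 - 7 l$)
$A{\left(-79 \right)} + 44868 = \left(-2 - -553\right) + 44868 = \left(-2 + 553\right) + 44868 = 551 + 44868 = 45419$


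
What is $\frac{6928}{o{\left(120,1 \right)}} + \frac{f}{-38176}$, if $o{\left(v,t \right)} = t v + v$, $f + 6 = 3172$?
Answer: $\frac{8241359}{286320} \approx 28.784$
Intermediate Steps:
$f = 3166$ ($f = -6 + 3172 = 3166$)
$o{\left(v,t \right)} = v + t v$
$\frac{6928}{o{\left(120,1 \right)}} + \frac{f}{-38176} = \frac{6928}{120 \left(1 + 1\right)} + \frac{3166}{-38176} = \frac{6928}{120 \cdot 2} + 3166 \left(- \frac{1}{38176}\right) = \frac{6928}{240} - \frac{1583}{19088} = 6928 \cdot \frac{1}{240} - \frac{1583}{19088} = \frac{433}{15} - \frac{1583}{19088} = \frac{8241359}{286320}$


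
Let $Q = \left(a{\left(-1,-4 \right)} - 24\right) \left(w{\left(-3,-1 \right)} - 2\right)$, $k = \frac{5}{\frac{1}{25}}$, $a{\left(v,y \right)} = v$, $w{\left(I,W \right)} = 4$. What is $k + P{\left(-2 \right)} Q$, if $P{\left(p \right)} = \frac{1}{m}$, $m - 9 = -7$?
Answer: $100$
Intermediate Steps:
$m = 2$ ($m = 9 - 7 = 2$)
$P{\left(p \right)} = \frac{1}{2}$
$k = 125$ ($k = 5 \frac{1}{\frac{1}{25}} = 5 \cdot 25 = 125$)
$Q = -50$ ($Q = \left(-1 - 24\right) \left(4 - 2\right) = \left(-25\right) 2 = -50$)
$k + P{\left(-2 \right)} Q = 125 + \frac{1}{2} \left(-50\right) = 125 - 25 = 100$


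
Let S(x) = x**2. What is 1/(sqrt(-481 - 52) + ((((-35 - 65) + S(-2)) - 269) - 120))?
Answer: -485/235758 - I*sqrt(533)/235758 ≈ -0.0020572 - 9.7926e-5*I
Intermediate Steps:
1/(sqrt(-481 - 52) + ((((-35 - 65) + S(-2)) - 269) - 120)) = 1/(sqrt(-481 - 52) + ((((-35 - 65) + (-2)**2) - 269) - 120)) = 1/(sqrt(-533) + (((-100 + 4) - 269) - 120)) = 1/(I*sqrt(533) + ((-96 - 269) - 120)) = 1/(I*sqrt(533) + (-365 - 120)) = 1/(I*sqrt(533) - 485) = 1/(-485 + I*sqrt(533))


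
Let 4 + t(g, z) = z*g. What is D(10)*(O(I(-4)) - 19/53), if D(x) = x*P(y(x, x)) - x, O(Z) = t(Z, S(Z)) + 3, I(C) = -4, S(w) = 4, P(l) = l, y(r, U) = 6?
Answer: -46000/53 ≈ -867.92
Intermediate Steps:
t(g, z) = -4 + g*z (t(g, z) = -4 + z*g = -4 + g*z)
O(Z) = -1 + 4*Z (O(Z) = (-4 + Z*4) + 3 = (-4 + 4*Z) + 3 = -1 + 4*Z)
D(x) = 5*x (D(x) = x*6 - x = 6*x - x = 5*x)
D(10)*(O(I(-4)) - 19/53) = (5*10)*((-1 + 4*(-4)) - 19/53) = 50*((-1 - 16) - 19*1/53) = 50*(-17 - 19/53) = 50*(-920/53) = -46000/53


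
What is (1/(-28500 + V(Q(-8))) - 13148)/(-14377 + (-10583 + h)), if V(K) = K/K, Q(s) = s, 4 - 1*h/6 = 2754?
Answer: 374704853/1181568540 ≈ 0.31712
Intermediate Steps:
h = -16500 (h = 24 - 6*2754 = 24 - 16524 = -16500)
V(K) = 1
(1/(-28500 + V(Q(-8))) - 13148)/(-14377 + (-10583 + h)) = (1/(-28500 + 1) - 13148)/(-14377 + (-10583 - 16500)) = (1/(-28499) - 13148)/(-14377 - 27083) = (-1/28499 - 13148)/(-41460) = -374704853/28499*(-1/41460) = 374704853/1181568540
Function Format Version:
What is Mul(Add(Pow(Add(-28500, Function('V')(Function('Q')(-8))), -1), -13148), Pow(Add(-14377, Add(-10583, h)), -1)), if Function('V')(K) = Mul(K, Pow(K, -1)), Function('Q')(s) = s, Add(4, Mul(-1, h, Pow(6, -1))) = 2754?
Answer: Rational(374704853, 1181568540) ≈ 0.31712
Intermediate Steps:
h = -16500 (h = Add(24, Mul(-6, 2754)) = Add(24, -16524) = -16500)
Function('V')(K) = 1
Mul(Add(Pow(Add(-28500, Function('V')(Function('Q')(-8))), -1), -13148), Pow(Add(-14377, Add(-10583, h)), -1)) = Mul(Add(Pow(Add(-28500, 1), -1), -13148), Pow(Add(-14377, Add(-10583, -16500)), -1)) = Mul(Add(Pow(-28499, -1), -13148), Pow(Add(-14377, -27083), -1)) = Mul(Add(Rational(-1, 28499), -13148), Pow(-41460, -1)) = Mul(Rational(-374704853, 28499), Rational(-1, 41460)) = Rational(374704853, 1181568540)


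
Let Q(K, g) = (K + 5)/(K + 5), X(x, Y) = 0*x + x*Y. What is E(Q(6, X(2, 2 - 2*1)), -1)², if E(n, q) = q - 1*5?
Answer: 36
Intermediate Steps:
X(x, Y) = Y*x (X(x, Y) = 0 + Y*x = Y*x)
Q(K, g) = 1 (Q(K, g) = (5 + K)/(5 + K) = 1)
E(n, q) = -5 + q (E(n, q) = q - 5 = -5 + q)
E(Q(6, X(2, 2 - 2*1)), -1)² = (-5 - 1)² = (-6)² = 36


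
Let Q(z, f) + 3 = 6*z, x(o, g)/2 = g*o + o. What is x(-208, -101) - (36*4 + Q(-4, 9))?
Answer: 41483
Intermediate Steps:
x(o, g) = 2*o + 2*g*o (x(o, g) = 2*(g*o + o) = 2*(o + g*o) = 2*o + 2*g*o)
Q(z, f) = -3 + 6*z
x(-208, -101) - (36*4 + Q(-4, 9)) = 2*(-208)*(1 - 101) - (36*4 + (-3 + 6*(-4))) = 2*(-208)*(-100) - (144 + (-3 - 24)) = 41600 - (144 - 27) = 41600 - 1*117 = 41600 - 117 = 41483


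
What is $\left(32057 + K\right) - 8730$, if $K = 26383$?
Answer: $49710$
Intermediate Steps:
$\left(32057 + K\right) - 8730 = \left(32057 + 26383\right) - 8730 = 58440 - 8730 = 49710$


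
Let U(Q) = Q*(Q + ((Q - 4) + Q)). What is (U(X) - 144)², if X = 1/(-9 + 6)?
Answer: 182329/9 ≈ 20259.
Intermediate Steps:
X = -⅓ (X = 1/(-3) = -⅓ ≈ -0.33333)
U(Q) = Q*(-4 + 3*Q) (U(Q) = Q*(Q + ((-4 + Q) + Q)) = Q*(Q + (-4 + 2*Q)) = Q*(-4 + 3*Q))
(U(X) - 144)² = (-(-4 + 3*(-⅓))/3 - 144)² = (-(-4 - 1)/3 - 144)² = (-⅓*(-5) - 144)² = (5/3 - 144)² = (-427/3)² = 182329/9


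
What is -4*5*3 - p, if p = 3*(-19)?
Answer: -3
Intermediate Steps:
p = -57
-4*5*3 - p = -4*5*3 - 1*(-57) = -20*3 + 57 = -60 + 57 = -3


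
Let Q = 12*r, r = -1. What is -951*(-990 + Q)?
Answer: 952902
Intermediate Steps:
Q = -12 (Q = 12*(-1) = -12)
-951*(-990 + Q) = -951*(-990 - 12) = -951*(-1002) = 952902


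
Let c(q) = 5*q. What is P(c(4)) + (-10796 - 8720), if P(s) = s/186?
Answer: -1814978/93 ≈ -19516.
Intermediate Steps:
P(s) = s/186 (P(s) = s*(1/186) = s/186)
P(c(4)) + (-10796 - 8720) = (5*4)/186 + (-10796 - 8720) = (1/186)*20 - 19516 = 10/93 - 19516 = -1814978/93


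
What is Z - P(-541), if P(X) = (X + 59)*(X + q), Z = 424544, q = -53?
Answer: 138236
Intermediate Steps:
P(X) = (-53 + X)*(59 + X) (P(X) = (X + 59)*(X - 53) = (59 + X)*(-53 + X) = (-53 + X)*(59 + X))
Z - P(-541) = 424544 - (-3127 + (-541)² + 6*(-541)) = 424544 - (-3127 + 292681 - 3246) = 424544 - 1*286308 = 424544 - 286308 = 138236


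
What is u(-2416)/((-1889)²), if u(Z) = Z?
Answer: -2416/3568321 ≈ -0.00067707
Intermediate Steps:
u(-2416)/((-1889)²) = -2416/((-1889)²) = -2416/3568321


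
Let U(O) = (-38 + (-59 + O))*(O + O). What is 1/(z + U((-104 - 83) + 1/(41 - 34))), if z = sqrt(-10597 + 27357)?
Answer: 31837701/3377385073913 - 2401*sqrt(4190)/13509540295652 ≈ 9.4152e-6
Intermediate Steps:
U(O) = 2*O*(-97 + O) (U(O) = (-97 + O)*(2*O) = 2*O*(-97 + O))
z = 2*sqrt(4190) (z = sqrt(16760) = 2*sqrt(4190) ≈ 129.46)
1/(z + U((-104 - 83) + 1/(41 - 34))) = 1/(2*sqrt(4190) + 2*((-104 - 83) + 1/(41 - 34))*(-97 + ((-104 - 83) + 1/(41 - 34)))) = 1/(2*sqrt(4190) + 2*(-187 + 1/7)*(-97 + (-187 + 1/7))) = 1/(2*sqrt(4190) + 2*(-1308/7)*(-97 - 1308/7)) = 1/(2*sqrt(4190) + 2*(-1308/7)*(-1987/7)) = 1/(2*sqrt(4190) + 5197992/49) = 1/(5197992/49 + 2*sqrt(4190))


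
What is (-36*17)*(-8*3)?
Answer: 14688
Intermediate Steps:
(-36*17)*(-8*3) = -612*(-24) = 14688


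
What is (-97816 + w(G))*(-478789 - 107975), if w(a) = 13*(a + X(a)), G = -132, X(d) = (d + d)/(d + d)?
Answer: 58394166516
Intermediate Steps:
X(d) = 1 (X(d) = (2*d)/((2*d)) = (2*d)*(1/(2*d)) = 1)
w(a) = 13 + 13*a (w(a) = 13*(a + 1) = 13*(1 + a) = 13 + 13*a)
(-97816 + w(G))*(-478789 - 107975) = (-97816 + (13 + 13*(-132)))*(-478789 - 107975) = (-97816 + (13 - 1716))*(-586764) = (-97816 - 1703)*(-586764) = -99519*(-586764) = 58394166516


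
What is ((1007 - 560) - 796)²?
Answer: 121801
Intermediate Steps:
((1007 - 560) - 796)² = (447 - 796)² = (-349)² = 121801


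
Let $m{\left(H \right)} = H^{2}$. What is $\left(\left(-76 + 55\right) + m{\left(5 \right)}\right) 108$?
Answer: $432$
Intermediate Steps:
$\left(\left(-76 + 55\right) + m{\left(5 \right)}\right) 108 = \left(\left(-76 + 55\right) + 5^{2}\right) 108 = \left(-21 + 25\right) 108 = 4 \cdot 108 = 432$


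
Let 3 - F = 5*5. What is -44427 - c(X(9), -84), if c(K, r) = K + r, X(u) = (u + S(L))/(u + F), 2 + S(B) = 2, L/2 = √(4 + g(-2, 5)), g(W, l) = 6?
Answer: -576450/13 ≈ -44342.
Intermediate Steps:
F = -22 (F = 3 - 5*5 = 3 - 1*25 = 3 - 25 = -22)
L = 2*√10 (L = 2*√(4 + 6) = 2*√10 ≈ 6.3246)
S(B) = 0 (S(B) = -2 + 2 = 0)
X(u) = u/(-22 + u) (X(u) = (u + 0)/(u - 22) = u/(-22 + u))
-44427 - c(X(9), -84) = -44427 - (9/(-22 + 9) - 84) = -44427 - (9/(-13) - 84) = -44427 - (9*(-1/13) - 84) = -44427 - (-9/13 - 84) = -44427 - 1*(-1101/13) = -44427 + 1101/13 = -576450/13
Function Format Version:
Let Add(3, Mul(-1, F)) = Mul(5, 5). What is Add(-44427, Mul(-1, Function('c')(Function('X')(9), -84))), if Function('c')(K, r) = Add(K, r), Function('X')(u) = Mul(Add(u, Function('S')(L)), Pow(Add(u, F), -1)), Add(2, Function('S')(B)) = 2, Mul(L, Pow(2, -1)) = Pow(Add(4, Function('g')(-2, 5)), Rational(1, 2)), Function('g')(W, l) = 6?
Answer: Rational(-576450, 13) ≈ -44342.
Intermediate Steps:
F = -22 (F = Add(3, Mul(-1, Mul(5, 5))) = Add(3, Mul(-1, 25)) = Add(3, -25) = -22)
L = Mul(2, Pow(10, Rational(1, 2))) (L = Mul(2, Pow(Add(4, 6), Rational(1, 2))) = Mul(2, Pow(10, Rational(1, 2))) ≈ 6.3246)
Function('S')(B) = 0 (Function('S')(B) = Add(-2, 2) = 0)
Function('X')(u) = Mul(u, Pow(Add(-22, u), -1)) (Function('X')(u) = Mul(Add(u, 0), Pow(Add(u, -22), -1)) = Mul(u, Pow(Add(-22, u), -1)))
Add(-44427, Mul(-1, Function('c')(Function('X')(9), -84))) = Add(-44427, Mul(-1, Add(Mul(9, Pow(Add(-22, 9), -1)), -84))) = Add(-44427, Mul(-1, Add(Mul(9, Pow(-13, -1)), -84))) = Add(-44427, Mul(-1, Add(Mul(9, Rational(-1, 13)), -84))) = Add(-44427, Mul(-1, Add(Rational(-9, 13), -84))) = Add(-44427, Mul(-1, Rational(-1101, 13))) = Add(-44427, Rational(1101, 13)) = Rational(-576450, 13)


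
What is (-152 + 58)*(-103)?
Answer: 9682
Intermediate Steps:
(-152 + 58)*(-103) = -94*(-103) = 9682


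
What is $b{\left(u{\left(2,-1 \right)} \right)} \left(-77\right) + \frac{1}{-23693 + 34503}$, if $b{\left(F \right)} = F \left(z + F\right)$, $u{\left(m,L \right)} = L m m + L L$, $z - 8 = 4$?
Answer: $\frac{22473991}{10810} \approx 2079.0$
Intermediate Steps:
$z = 12$ ($z = 8 + 4 = 12$)
$u{\left(m,L \right)} = L^{2} + L m^{2}$ ($u{\left(m,L \right)} = L m^{2} + L^{2} = L^{2} + L m^{2}$)
$b{\left(F \right)} = F \left(12 + F\right)$
$b{\left(u{\left(2,-1 \right)} \right)} \left(-77\right) + \frac{1}{-23693 + 34503} = - (-1 + 2^{2}) \left(12 - \left(-1 + 2^{2}\right)\right) \left(-77\right) + \frac{1}{-23693 + 34503} = - (-1 + 4) \left(12 - \left(-1 + 4\right)\right) \left(-77\right) + \frac{1}{10810} = \left(-1\right) 3 \left(12 - 3\right) \left(-77\right) + \frac{1}{10810} = - 3 \left(12 - 3\right) \left(-77\right) + \frac{1}{10810} = \left(-3\right) 9 \left(-77\right) + \frac{1}{10810} = \left(-27\right) \left(-77\right) + \frac{1}{10810} = 2079 + \frac{1}{10810} = \frac{22473991}{10810}$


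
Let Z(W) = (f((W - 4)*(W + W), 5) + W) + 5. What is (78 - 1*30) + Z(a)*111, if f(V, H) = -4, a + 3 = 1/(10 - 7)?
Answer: -137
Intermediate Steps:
a = -8/3 (a = -3 + 1/(10 - 7) = -3 + 1/3 = -8/3 ≈ -2.6667)
Z(W) = 1 + W (Z(W) = (-4 + W) + 5 = 1 + W)
(78 - 1*30) + Z(a)*111 = (78 - 1*30) + (1 - 8/3)*111 = (78 - 30) - 5/3*111 = 48 - 185 = -137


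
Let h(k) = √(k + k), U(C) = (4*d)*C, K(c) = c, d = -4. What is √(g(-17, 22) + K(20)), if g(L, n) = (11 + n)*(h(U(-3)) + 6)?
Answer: √(218 + 132*√6) ≈ 23.267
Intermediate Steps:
U(C) = -16*C (U(C) = (4*(-4))*C = -16*C)
h(k) = √2*√k (h(k) = √(2*k) = √2*√k)
g(L, n) = (6 + 4*√6)*(11 + n) (g(L, n) = (11 + n)*(√2*√(-16*(-3)) + 6) = (11 + n)*(√2*√48 + 6) = (11 + n)*(√2*(4*√3) + 6) = (11 + n)*(4*√6 + 6) = (11 + n)*(6 + 4*√6) = (6 + 4*√6)*(11 + n))
√(g(-17, 22) + K(20)) = √((66 + 6*22 + 44*√6 + 4*22*√6) + 20) = √((66 + 132 + 44*√6 + 88*√6) + 20) = √((198 + 132*√6) + 20) = √(218 + 132*√6)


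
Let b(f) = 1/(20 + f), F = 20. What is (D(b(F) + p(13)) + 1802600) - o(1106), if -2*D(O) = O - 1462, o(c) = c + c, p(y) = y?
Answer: 144088999/80 ≈ 1.8011e+6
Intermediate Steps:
o(c) = 2*c
D(O) = 731 - O/2 (D(O) = -(O - 1462)/2 = -(-1462 + O)/2 = 731 - O/2)
(D(b(F) + p(13)) + 1802600) - o(1106) = ((731 - (1/(20 + 20) + 13)/2) + 1802600) - 2*1106 = ((731 - (1/40 + 13)/2) + 1802600) - 1*2212 = ((731 - (1/40 + 13)/2) + 1802600) - 2212 = ((731 - ½*521/40) + 1802600) - 2212 = ((731 - 521/80) + 1802600) - 2212 = (57959/80 + 1802600) - 2212 = 144265959/80 - 2212 = 144088999/80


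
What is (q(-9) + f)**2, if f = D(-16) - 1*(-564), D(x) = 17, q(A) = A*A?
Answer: 438244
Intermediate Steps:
q(A) = A**2
f = 581 (f = 17 - 1*(-564) = 17 + 564 = 581)
(q(-9) + f)**2 = ((-9)**2 + 581)**2 = (81 + 581)**2 = 662**2 = 438244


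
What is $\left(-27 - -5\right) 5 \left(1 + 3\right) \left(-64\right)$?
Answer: $28160$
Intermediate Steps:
$\left(-27 - -5\right) 5 \left(1 + 3\right) \left(-64\right) = \left(-27 + 5\right) 5 \cdot 4 \left(-64\right) = \left(-22\right) 20 \left(-64\right) = \left(-440\right) \left(-64\right) = 28160$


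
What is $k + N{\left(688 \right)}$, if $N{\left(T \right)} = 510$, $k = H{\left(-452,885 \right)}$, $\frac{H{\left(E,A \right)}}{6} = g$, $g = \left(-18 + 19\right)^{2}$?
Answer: $516$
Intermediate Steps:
$g = 1$ ($g = 1^{2} = 1$)
$H{\left(E,A \right)} = 6$ ($H{\left(E,A \right)} = 6 \cdot 1 = 6$)
$k = 6$
$k + N{\left(688 \right)} = 6 + 510 = 516$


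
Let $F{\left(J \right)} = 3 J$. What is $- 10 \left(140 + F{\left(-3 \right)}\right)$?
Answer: $-1310$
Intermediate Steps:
$- 10 \left(140 + F{\left(-3 \right)}\right) = - 10 \left(140 + 3 \left(-3\right)\right) = - 10 \left(140 - 9\right) = \left(-10\right) 131 = -1310$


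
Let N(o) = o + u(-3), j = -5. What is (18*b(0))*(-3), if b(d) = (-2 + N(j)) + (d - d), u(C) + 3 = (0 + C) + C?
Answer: 864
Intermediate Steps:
u(C) = -3 + 2*C (u(C) = -3 + ((0 + C) + C) = -3 + (C + C) = -3 + 2*C)
N(o) = -9 + o (N(o) = o + (-3 + 2*(-3)) = o + (-3 - 6) = o - 9 = -9 + o)
b(d) = -16 (b(d) = (-2 + (-9 - 5)) + (d - d) = (-2 - 14) + 0 = -16 + 0 = -16)
(18*b(0))*(-3) = (18*(-16))*(-3) = -288*(-3) = 864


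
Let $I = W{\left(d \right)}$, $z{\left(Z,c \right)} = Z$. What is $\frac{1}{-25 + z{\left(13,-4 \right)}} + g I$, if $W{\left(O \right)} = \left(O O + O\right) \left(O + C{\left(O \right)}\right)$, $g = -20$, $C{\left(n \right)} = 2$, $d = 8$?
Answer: $- \frac{172801}{12} \approx -14400.0$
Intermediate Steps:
$W{\left(O \right)} = \left(2 + O\right) \left(O + O^{2}\right)$ ($W{\left(O \right)} = \left(O O + O\right) \left(O + 2\right) = \left(O^{2} + O\right) \left(2 + O\right) = \left(O + O^{2}\right) \left(2 + O\right) = \left(2 + O\right) \left(O + O^{2}\right)$)
$I = 720$ ($I = 8 \left(2 + 8^{2} + 3 \cdot 8\right) = 8 \left(2 + 64 + 24\right) = 8 \cdot 90 = 720$)
$\frac{1}{-25 + z{\left(13,-4 \right)}} + g I = \frac{1}{-25 + 13} - 14400 = \frac{1}{-12} - 14400 = - \frac{1}{12} - 14400 = - \frac{172801}{12}$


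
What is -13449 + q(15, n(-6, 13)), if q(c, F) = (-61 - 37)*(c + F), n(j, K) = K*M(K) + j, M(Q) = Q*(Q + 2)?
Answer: -262761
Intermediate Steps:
M(Q) = Q*(2 + Q)
n(j, K) = j + K**2*(2 + K) (n(j, K) = K*(K*(2 + K)) + j = K**2*(2 + K) + j = j + K**2*(2 + K))
q(c, F) = -98*F - 98*c (q(c, F) = -98*(F + c) = -98*F - 98*c)
-13449 + q(15, n(-6, 13)) = -13449 + (-98*(-6 + 13**2*(2 + 13)) - 98*15) = -13449 + (-98*(-6 + 169*15) - 1470) = -13449 + (-98*(-6 + 2535) - 1470) = -13449 + (-98*2529 - 1470) = -13449 + (-247842 - 1470) = -13449 - 249312 = -262761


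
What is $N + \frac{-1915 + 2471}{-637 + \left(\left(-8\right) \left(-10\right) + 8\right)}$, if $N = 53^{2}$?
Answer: $\frac{1541585}{549} \approx 2808.0$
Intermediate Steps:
$N = 2809$
$N + \frac{-1915 + 2471}{-637 + \left(\left(-8\right) \left(-10\right) + 8\right)} = 2809 + \frac{-1915 + 2471}{-637 + \left(\left(-8\right) \left(-10\right) + 8\right)} = 2809 + \frac{556}{-637 + \left(80 + 8\right)} = 2809 + \frac{556}{-637 + 88} = 2809 + \frac{556}{-549} = 2809 + 556 \left(- \frac{1}{549}\right) = 2809 - \frac{556}{549} = \frac{1541585}{549}$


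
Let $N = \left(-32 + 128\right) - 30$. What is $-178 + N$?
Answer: $-112$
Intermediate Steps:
$N = 66$ ($N = 96 - 30 = 66$)
$-178 + N = -178 + 66 = -112$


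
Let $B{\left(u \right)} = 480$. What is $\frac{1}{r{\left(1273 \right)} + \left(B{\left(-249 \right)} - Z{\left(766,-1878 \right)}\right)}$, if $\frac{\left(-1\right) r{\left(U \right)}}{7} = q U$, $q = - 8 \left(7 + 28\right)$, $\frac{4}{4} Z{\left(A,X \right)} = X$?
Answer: $\frac{1}{2497438} \approx 4.0041 \cdot 10^{-7}$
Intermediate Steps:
$Z{\left(A,X \right)} = X$
$q = -280$ ($q = \left(-8\right) 35 = -280$)
$r{\left(U \right)} = 1960 U$ ($r{\left(U \right)} = - 7 \left(- 280 U\right) = 1960 U$)
$\frac{1}{r{\left(1273 \right)} + \left(B{\left(-249 \right)} - Z{\left(766,-1878 \right)}\right)} = \frac{1}{1960 \cdot 1273 + \left(480 - -1878\right)} = \frac{1}{2495080 + \left(480 + 1878\right)} = \frac{1}{2495080 + 2358} = \frac{1}{2497438}$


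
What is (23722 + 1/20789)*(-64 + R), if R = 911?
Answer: 417703690173/20789 ≈ 2.0093e+7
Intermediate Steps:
(23722 + 1/20789)*(-64 + R) = (23722 + 1/20789)*(-64 + 911) = (23722 + 1/20789)*847 = (493156659/20789)*847 = 417703690173/20789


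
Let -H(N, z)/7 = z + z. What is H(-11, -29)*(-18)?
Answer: -7308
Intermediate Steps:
H(N, z) = -14*z (H(N, z) = -7*(z + z) = -14*z)
H(-11, -29)*(-18) = -14*(-29)*(-18) = 406*(-18) = -7308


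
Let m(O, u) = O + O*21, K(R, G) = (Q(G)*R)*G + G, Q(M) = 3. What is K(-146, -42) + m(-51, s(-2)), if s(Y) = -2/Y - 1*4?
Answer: 17232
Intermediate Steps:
K(R, G) = G + 3*G*R (K(R, G) = (3*R)*G + G = 3*G*R + G = G + 3*G*R)
s(Y) = -4 - 2/Y (s(Y) = -2/Y - 4 = -4 - 2/Y)
m(O, u) = 22*O (m(O, u) = O + 21*O = 22*O)
K(-146, -42) + m(-51, s(-2)) = -42*(1 + 3*(-146)) + 22*(-51) = -42*(1 - 438) - 1122 = -42*(-437) - 1122 = 18354 - 1122 = 17232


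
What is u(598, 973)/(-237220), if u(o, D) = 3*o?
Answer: -897/118610 ≈ -0.0075626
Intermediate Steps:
u(598, 973)/(-237220) = (3*598)/(-237220) = 1794*(-1/237220) = -897/118610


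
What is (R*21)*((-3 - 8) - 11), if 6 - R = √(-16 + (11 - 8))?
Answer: -2772 + 462*I*√13 ≈ -2772.0 + 1665.8*I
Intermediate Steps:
R = 6 - I*√13 (R = 6 - √(-16 + (11 - 8)) = 6 - √(-16 + 3) = 6 - √(-13) = 6 - I*√13 ≈ 6.0 - 3.6056*I)
(R*21)*((-3 - 8) - 11) = ((6 - I*√13)*21)*((-3 - 8) - 11) = (126 - 21*I*√13)*(-11 - 11) = (126 - 21*I*√13)*(-22) = -2772 + 462*I*√13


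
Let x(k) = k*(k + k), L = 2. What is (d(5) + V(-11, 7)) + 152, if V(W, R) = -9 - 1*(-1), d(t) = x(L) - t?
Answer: 147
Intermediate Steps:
x(k) = 2*k**2 (x(k) = k*(2*k) = 2*k**2)
d(t) = 8 - t (d(t) = 2*2**2 - t = 2*4 - t = 8 - t)
V(W, R) = -8 (V(W, R) = -9 + 1 = -8)
(d(5) + V(-11, 7)) + 152 = ((8 - 1*5) - 8) + 152 = ((8 - 5) - 8) + 152 = (3 - 8) + 152 = -5 + 152 = 147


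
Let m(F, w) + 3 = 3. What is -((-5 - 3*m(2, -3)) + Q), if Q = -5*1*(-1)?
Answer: 0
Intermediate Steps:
Q = 5 (Q = -5*(-1) = 5)
m(F, w) = 0 (m(F, w) = -3 + 3 = 0)
-((-5 - 3*m(2, -3)) + Q) = -((-5 - 3*0) + 5) = -((-5 + 0) + 5) = -(-5 + 5) = -1*0 = 0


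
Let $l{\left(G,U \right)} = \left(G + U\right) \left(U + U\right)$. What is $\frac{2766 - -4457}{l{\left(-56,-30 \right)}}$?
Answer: $\frac{7223}{5160} \approx 1.3998$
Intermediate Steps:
$l{\left(G,U \right)} = 2 U \left(G + U\right)$ ($l{\left(G,U \right)} = \left(G + U\right) 2 U = 2 U \left(G + U\right)$)
$\frac{2766 - -4457}{l{\left(-56,-30 \right)}} = \frac{2766 - -4457}{2 \left(-30\right) \left(-56 - 30\right)} = \frac{2766 + 4457}{2 \left(-30\right) \left(-86\right)} = \frac{7223}{5160}$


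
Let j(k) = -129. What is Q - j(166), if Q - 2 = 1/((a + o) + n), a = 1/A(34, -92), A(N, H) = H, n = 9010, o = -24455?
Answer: 186143179/1420941 ≈ 131.00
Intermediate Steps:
a = -1/92 (a = 1/(-92) = -1/92 ≈ -0.010870)
Q = 2841790/1420941 (Q = 2 + 1/((-1/92 - 24455) + 9010) = 2 + 1/(-2249861/92 + 9010) = 2 + 1/(-1420941/92) = 2 - 92/1420941 = 2841790/1420941 ≈ 1.9999)
Q - j(166) = 2841790/1420941 - 1*(-129) = 2841790/1420941 + 129 = 186143179/1420941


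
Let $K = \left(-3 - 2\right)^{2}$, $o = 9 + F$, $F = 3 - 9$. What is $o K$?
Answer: $75$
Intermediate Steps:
$F = -6$
$o = 3$ ($o = 9 - 6 = 3$)
$K = 25$ ($K = \left(-5\right)^{2} = 25$)
$o K = 3 \cdot 25 = 75$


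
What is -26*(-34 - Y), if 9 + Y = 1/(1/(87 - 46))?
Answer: 1716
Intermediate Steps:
Y = 32 (Y = -9 + 1/(1/(87 - 46)) = -9 + 1/(1/41) = -9 + 41 = 32)
-26*(-34 - Y) = -26*(-34 - 1*32) = -26*(-34 - 32) = -26*(-66) = 1716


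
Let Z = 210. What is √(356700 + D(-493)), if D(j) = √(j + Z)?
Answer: √(356700 + I*√283) ≈ 597.24 + 0.01*I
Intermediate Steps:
D(j) = √(210 + j) (D(j) = √(j + 210) = √(210 + j))
√(356700 + D(-493)) = √(356700 + √(210 - 493)) = √(356700 + √(-283)) = √(356700 + I*√283)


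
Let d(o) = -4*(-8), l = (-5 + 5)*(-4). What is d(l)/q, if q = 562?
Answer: 16/281 ≈ 0.056939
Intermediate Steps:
l = 0 (l = 0*(-4) = 0)
d(o) = 32
d(l)/q = 32/562 = 32*(1/562) = 16/281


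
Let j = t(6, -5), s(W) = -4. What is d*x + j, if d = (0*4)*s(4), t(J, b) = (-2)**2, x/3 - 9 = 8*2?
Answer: 4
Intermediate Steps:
x = 75 (x = 27 + 3*(8*2) = 27 + 3*16 = 27 + 48 = 75)
t(J, b) = 4
j = 4
d = 0 (d = (0*4)*(-4) = 0*(-4) = 0)
d*x + j = 0*75 + 4 = 0 + 4 = 4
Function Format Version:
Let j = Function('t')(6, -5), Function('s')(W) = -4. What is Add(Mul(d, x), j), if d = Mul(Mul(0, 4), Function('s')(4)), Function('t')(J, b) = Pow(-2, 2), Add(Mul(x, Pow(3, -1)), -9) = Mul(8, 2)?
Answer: 4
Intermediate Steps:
x = 75 (x = Add(27, Mul(3, Mul(8, 2))) = Add(27, Mul(3, 16)) = Add(27, 48) = 75)
Function('t')(J, b) = 4
j = 4
d = 0 (d = Mul(Mul(0, 4), -4) = Mul(0, -4) = 0)
Add(Mul(d, x), j) = Add(Mul(0, 75), 4) = Add(0, 4) = 4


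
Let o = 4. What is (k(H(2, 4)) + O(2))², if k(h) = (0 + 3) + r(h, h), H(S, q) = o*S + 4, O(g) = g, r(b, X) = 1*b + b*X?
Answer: 25921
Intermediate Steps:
r(b, X) = b + X*b
H(S, q) = 4 + 4*S (H(S, q) = 4*S + 4 = 4 + 4*S)
k(h) = 3 + h*(1 + h) (k(h) = (0 + 3) + h*(1 + h) = 3 + h*(1 + h))
(k(H(2, 4)) + O(2))² = ((3 + (4 + 4*2)*(1 + (4 + 4*2))) + 2)² = ((3 + (4 + 8)*(1 + (4 + 8))) + 2)² = ((3 + 12*(1 + 12)) + 2)² = ((3 + 12*13) + 2)² = ((3 + 156) + 2)² = (159 + 2)² = 161² = 25921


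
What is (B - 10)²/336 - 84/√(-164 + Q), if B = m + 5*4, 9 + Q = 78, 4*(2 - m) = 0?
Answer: 3/7 + 84*I*√95/95 ≈ 0.42857 + 8.6182*I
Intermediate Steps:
m = 2 (m = 2 - ¼*0 = 2 + 0 = 2)
Q = 69 (Q = -9 + 78 = 69)
B = 22 (B = 2 + 5*4 = 2 + 20 = 22)
(B - 10)²/336 - 84/√(-164 + Q) = (22 - 10)²/336 - 84/√(-164 + 69) = 12²*(1/336) - 84*(-I*√95/95) = 144*(1/336) - 84*(-I*√95/95) = 3/7 - (-84)*I*√95/95 = 3/7 + 84*I*√95/95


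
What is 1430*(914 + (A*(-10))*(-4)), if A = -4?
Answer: 1078220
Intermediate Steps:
1430*(914 + (A*(-10))*(-4)) = 1430*(914 - 4*(-10)*(-4)) = 1430*(914 + 40*(-4)) = 1430*(914 - 160) = 1430*754 = 1078220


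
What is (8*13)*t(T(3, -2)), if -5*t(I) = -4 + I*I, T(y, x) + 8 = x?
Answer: -9984/5 ≈ -1996.8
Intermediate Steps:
T(y, x) = -8 + x
t(I) = 4/5 - I**2/5 (t(I) = -(-4 + I*I)/5 = -(-4 + I**2)/5 = 4/5 - I**2/5)
(8*13)*t(T(3, -2)) = (8*13)*(4/5 - (-8 - 2)**2/5) = 104*(4/5 - 1/5*(-10)**2) = 104*(4/5 - 1/5*100) = 104*(4/5 - 20) = 104*(-96/5) = -9984/5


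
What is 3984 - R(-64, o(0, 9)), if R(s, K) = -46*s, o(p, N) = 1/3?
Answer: 1040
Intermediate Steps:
o(p, N) = 1/3
3984 - R(-64, o(0, 9)) = 3984 - (-46)*(-64) = 3984 - 1*2944 = 3984 - 2944 = 1040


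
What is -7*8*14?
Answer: -784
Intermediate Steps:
-7*8*14 = -56*14 = -784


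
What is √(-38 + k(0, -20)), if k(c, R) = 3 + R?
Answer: I*√55 ≈ 7.4162*I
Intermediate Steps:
√(-38 + k(0, -20)) = √(-38 + (3 - 20)) = √(-38 - 17) = √(-55) = I*√55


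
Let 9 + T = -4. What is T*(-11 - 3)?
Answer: 182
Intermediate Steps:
T = -13 (T = -9 - 4 = -13)
T*(-11 - 3) = -13*(-11 - 3) = -13*(-14) = 182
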